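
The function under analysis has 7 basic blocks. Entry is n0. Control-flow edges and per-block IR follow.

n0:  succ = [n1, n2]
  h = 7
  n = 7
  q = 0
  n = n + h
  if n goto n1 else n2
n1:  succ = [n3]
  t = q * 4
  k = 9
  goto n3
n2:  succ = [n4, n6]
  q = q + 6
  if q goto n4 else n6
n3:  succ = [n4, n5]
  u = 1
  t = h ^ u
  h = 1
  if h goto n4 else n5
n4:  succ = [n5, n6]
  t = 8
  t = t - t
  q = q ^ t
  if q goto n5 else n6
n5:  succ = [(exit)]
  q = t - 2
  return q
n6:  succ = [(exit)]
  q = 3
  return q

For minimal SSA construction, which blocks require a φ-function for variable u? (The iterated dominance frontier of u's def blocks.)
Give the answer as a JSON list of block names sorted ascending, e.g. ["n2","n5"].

Answer: ["n4", "n5", "n6"]

Working:
idom tree: n1←n0 n2←n0 n3←n1 n4←n0 n5←n0 n6←n0
Dom at joins:
  n4: preds {n2,n3}: {n0,n2} ∩ {n0,n1,n3} = {n0}; idom=n0
  n5: preds {n3,n4}: {n0,n1,n3} ∩ {n0,n4} = {n0}; idom=n0
  n6: preds {n2,n4}: {n0,n2} ∩ {n0,n4} = {n0}; idom=n0

DF derivation:
  n4←n2: walk n2 to n0
  n4←n3: walk n3→n1 to n0
  n5←n3: walk n3→n1 to n0
  n5←n4: walk n4 to n0
  n6←n2: walk n2 to n0
  n6←n4: walk n4 to n0
  n0: DF=∅
  n1: DF={n4,n5}
  n2: DF={n4,n6}
  n3: DF={n4,n5}
  n4: DF={n5,n6}
  n5: DF=∅
  n6: DF=∅

φ for u: defs {n3}
  DF⁺ = {n4,n5,n6}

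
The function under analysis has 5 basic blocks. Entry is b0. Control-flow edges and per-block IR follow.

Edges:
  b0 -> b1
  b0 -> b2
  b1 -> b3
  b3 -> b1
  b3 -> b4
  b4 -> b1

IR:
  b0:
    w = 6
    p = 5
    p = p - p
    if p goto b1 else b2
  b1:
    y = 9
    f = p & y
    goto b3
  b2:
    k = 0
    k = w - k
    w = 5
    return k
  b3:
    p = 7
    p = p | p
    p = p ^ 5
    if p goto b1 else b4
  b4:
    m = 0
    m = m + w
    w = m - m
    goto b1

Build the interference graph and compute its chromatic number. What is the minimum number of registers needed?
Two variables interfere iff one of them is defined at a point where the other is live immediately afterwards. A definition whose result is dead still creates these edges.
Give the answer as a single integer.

def/use:
  b0: def={p,w} ue=∅
  b1: def={f,y} ue={p}
  b2: def={k,w} ue={w}
  b3: def={p} ue=∅
  b4: def={m,w} ue={w}

Liveness:
  live b0: ∅→{p,w}
  live b1: {p,w}→{w}
  live b2: {w}→∅
  live b3: {w}→{p,w}
  live b4: {p,w}→{p,w}

Interference:
  f — {w}
  k — {w}
  m — {p,w}
  p — {m,w,y}
  w — {f,k,m,p,y}
  y — {p,w}

Colouring:
  lower bound: {m,p,w} mutually conflict ⇒ χ ≥ 3
  assign f→r1 k→r1 m→r2 p→r1 w→r0 y→r2 — no edge inside a register ⇒ χ ≤ 3
  χ = 3

Answer: 3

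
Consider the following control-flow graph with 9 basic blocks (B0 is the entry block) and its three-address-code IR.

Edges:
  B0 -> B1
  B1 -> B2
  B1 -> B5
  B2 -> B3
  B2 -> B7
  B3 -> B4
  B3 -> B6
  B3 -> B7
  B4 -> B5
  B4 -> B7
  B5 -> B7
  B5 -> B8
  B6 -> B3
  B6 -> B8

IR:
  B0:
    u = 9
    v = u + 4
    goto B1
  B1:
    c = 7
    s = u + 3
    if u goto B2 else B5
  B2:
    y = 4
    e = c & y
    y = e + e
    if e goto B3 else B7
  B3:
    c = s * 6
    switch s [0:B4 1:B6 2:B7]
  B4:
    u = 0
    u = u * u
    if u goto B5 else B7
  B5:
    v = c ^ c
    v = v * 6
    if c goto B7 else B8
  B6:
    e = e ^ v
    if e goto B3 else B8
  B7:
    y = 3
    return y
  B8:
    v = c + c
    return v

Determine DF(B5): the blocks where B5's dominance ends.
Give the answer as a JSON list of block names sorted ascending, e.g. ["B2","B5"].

Answer: ["B7", "B8"]

Working:
idom tree: B1←B0 B2←B1 B3←B2 B4←B3 B5←B1 B6←B3 B7←B1 B8←B1
Join-block Dom:
  B3: preds {B2,B6}: {B0,B1,B2} ∩ {B0,B1,B2,B3,B6} = {B0,B1,B2}; idom=B2
  B5: preds {B1,B4}: {B0,B1} ∩ {B0,B1,B2,B3,B4} = {B0,B1}; idom=B1
  B7: preds {B2,B3,B4,B5}: {B0,B1,B2} ∩ {B0,B1,B2,B3} ∩ {B0,B1,B2,B3,B4} ∩ {B0,B1,B5} = {B0,B1}; idom=B1
  B8: preds {B5,B6}: {B0,B1,B5} ∩ {B0,B1,B2,B3,B6} = {B0,B1}; idom=B1

Frontier:
  B3←B2: walk · to B2
  B3←B6: walk B6→B3 to B2
  B5←B1: walk · to B1
  B5←B4: walk B4→B3→B2 to B1
  B7←B2: walk B2 to B1
  B7←B3: walk B3→B2 to B1
  B7←B4: walk B4→B3→B2 to B1
  B7←B5: walk B5 to B1
  B8←B5: walk B5 to B1
  B8←B6: walk B6→B3→B2 to B1
  DF(B0)=∅
  DF(B1)=∅
  DF(B2)={B5,B7,B8}
  DF(B3)={B3,B5,B7,B8}
  DF(B4)={B5,B7}
  DF(B5)={B7,B8}
  DF(B6)={B3,B8}
  DF(B7)=∅
  DF(B8)=∅

DF(B5) = ["B7", "B8"]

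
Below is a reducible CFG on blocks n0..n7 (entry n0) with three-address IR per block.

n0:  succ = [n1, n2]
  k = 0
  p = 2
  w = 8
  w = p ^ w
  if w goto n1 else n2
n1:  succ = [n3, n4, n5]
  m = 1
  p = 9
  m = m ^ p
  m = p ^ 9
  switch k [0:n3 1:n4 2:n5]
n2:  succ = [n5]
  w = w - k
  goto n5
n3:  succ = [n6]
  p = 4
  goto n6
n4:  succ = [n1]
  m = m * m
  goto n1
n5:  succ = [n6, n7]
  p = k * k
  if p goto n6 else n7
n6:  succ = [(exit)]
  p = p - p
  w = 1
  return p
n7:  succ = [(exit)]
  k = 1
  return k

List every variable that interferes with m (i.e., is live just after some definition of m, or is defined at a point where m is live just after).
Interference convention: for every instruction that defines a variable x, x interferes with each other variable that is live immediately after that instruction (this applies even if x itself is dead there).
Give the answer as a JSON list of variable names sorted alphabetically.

def/use:
  n0: {k,p,w} / ∅
  n1: {m,p} / {k}
  n2: {w} / {k,w}
  n3: {p} / ∅
  n4: {m} / {m}
  n5: {p} / {k}
  n6: {p,w} / {p}
  n7: {k} / ∅

Liveness:
  live n0: ∅→{k,w}
  live n1: {k}→{k,m}
  live n2: {k,w}→{k}
  live n3: ∅→{p}
  live n4: {k,m}→{k}
  live n5: {k}→{p}
  live n6: {p}→∅
  live n7: ∅→∅

Conflict graph:
  k — {m,p,w}
  m — {k,p}
  p — {k,m,w}
  w — {k,p}

N(m) = ["k", "p"]

Answer: ["k", "p"]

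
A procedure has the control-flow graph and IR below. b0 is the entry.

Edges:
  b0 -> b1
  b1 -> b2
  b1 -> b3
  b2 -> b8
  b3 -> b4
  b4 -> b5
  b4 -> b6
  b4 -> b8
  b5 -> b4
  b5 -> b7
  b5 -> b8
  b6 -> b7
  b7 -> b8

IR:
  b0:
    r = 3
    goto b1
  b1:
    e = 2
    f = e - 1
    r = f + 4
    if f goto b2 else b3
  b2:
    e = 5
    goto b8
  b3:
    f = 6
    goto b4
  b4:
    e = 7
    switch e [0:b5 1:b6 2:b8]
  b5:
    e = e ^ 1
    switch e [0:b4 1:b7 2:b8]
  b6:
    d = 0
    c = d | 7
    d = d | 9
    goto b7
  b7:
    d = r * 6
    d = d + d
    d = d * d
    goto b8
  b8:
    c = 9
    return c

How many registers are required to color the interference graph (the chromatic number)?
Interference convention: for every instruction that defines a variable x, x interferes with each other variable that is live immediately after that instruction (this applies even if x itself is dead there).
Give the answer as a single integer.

Answer: 3

Derivation:
Block summaries:
  b0: {r} / ∅
  b1: {e,f,r} / ∅
  b2: {e} / ∅
  b3: {f} / ∅
  b4: {e} / ∅
  b5: {e} / {e}
  b6: {c,d} / ∅
  b7: {d} / {r}
  b8: {c} / ∅

Backward fixpoint:
  live b0: ∅→∅
  live b1: ∅→{r}
  live b2: ∅→∅
  live b3: {r}→{r}
  live b4: {r}→{e,r}
  live b5: {e,r}→{r}
  live b6: {r}→{r}
  live b7: {r}→∅
  live b8: ∅→∅

Interfere edges:
  c — {d,r}
  d — {c,r}
  e — {r}
  f — {r}
  r — {c,d,e,f}

Colouring:
  lower bound: {c,d,r} mutually conflict ⇒ χ ≥ 3
  3-colouring: R0={r}  R1={c,e,f}  R2={d}
  χ = 3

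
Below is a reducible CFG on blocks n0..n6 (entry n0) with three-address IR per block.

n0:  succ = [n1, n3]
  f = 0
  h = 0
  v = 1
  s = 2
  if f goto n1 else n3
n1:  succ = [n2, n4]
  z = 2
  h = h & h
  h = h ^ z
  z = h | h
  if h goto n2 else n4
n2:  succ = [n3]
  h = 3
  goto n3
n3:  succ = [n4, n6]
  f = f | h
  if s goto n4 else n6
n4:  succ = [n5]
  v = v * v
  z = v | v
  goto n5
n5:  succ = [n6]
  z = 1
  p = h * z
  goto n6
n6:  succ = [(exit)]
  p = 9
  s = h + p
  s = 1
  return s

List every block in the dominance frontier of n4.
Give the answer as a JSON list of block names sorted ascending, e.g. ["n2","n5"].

idom tree: n1←n0 n2←n1 n3←n0 n4←n0 n5←n4 n6←n0
Join-block Dom:
  n3: preds {n0,n2}: {n0} ∩ {n0,n1,n2} = {n0}; idom=n0
  n4: preds {n1,n3}: {n0,n1} ∩ {n0,n3} = {n0}; idom=n0
  n6: preds {n3,n5}: {n0,n3} ∩ {n0,n4,n5} = {n0}; idom=n0

Frontier:
  n3←n0: walk · to n0
  n3←n2: walk n2→n1 to n0
  n4←n1: walk n1 to n0
  n4←n3: walk n3 to n0
  n6←n3: walk n3 to n0
  n6←n5: walk n5→n4 to n0
  n0: DF=∅
  n1: DF={n3,n4}
  n2: DF={n3}
  n3: DF={n4,n6}
  n4: DF={n6}
  n5: DF={n6}
  n6: DF=∅

DF(n4) = ["n6"]

Answer: ["n6"]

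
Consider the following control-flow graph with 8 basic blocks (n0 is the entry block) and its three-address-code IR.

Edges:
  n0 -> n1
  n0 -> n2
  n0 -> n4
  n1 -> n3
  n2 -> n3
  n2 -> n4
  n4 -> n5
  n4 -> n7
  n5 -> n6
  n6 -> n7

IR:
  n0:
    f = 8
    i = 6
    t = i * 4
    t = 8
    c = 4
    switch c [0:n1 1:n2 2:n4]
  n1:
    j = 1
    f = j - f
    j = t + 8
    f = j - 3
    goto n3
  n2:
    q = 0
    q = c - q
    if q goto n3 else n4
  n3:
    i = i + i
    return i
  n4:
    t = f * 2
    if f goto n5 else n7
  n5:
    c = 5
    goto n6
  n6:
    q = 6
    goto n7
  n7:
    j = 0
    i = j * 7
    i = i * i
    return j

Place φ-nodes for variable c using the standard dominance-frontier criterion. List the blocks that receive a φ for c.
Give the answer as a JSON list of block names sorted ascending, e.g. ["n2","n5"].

Answer: ["n7"]

Analysis:
idom tree: n1←n0 n2←n0 n3←n0 n4←n0 n5←n4 n6←n5 n7←n4
Join-block Dom:
  n3: preds {n1,n2}: {n0,n1} ∩ {n0,n2} = {n0}; idom=n0
  n4: preds {n0,n2}: {n0} ∩ {n0,n2} = {n0}; idom=n0
  n7: preds {n4,n6}: {n0,n4} ∩ {n0,n4,n5,n6} = {n0,n4}; idom=n4

Frontier:
  join n3 pred n1: n1 stop@n0
  join n3 pred n2: n2 stop@n0
  join n4 pred n0: · stop@n0
  join n4 pred n2: n2 stop@n0
  join n7 pred n4: · stop@n4
  join n7 pred n6: n6→n5 stop@n4
  n0: DF=∅
  n1: DF={n3}
  n2: DF={n3,n4}
  n3: DF=∅
  n4: DF=∅
  n5: DF={n7}
  n6: DF={n7}
  n7: DF=∅

φ for c: defs {n0,n5}
  DF⁺ = {n7}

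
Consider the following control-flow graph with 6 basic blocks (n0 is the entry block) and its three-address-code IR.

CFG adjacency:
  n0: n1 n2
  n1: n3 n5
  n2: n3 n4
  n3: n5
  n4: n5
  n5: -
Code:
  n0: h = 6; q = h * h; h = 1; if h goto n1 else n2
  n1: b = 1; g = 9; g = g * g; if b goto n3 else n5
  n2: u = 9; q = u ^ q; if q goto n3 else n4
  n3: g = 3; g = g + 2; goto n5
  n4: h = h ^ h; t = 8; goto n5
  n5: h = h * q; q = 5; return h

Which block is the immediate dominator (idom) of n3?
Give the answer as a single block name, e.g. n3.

idom tree: n1←n0 n2←n0 n3←n0 n4←n2 n5←n0
Dom at joins:
  n3: preds {n1,n2}: {n0,n1} ∩ {n0,n2} = {n0}; idom=n0
  n5: preds {n1,n3,n4}: {n0,n1} ∩ {n0,n3} ∩ {n0,n2,n4} = {n0}; idom=n0

idom(n3) = n0

Answer: n0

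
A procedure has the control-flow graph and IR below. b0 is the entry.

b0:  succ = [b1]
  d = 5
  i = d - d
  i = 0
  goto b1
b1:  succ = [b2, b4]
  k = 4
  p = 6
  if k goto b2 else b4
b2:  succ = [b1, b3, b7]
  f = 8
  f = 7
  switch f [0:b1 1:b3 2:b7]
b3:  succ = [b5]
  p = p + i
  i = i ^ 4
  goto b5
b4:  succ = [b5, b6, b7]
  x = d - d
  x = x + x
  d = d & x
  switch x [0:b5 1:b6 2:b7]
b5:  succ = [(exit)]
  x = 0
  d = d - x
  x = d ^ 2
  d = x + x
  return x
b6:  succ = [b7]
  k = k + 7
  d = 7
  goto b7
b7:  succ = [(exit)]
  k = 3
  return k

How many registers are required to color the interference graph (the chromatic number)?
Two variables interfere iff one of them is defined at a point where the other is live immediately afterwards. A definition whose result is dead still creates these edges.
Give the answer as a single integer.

Answer: 4

Working:
Per-block:
  b0 def {d,i} use ∅
  b1 def {k,p} use ∅
  b2 def {f} use ∅
  b3 def {i,p} use {i,p}
  b4 def {d,x} use {d}
  b5 def {d,x} use {d}
  b6 def {d,k} use {k}
  b7 def {k} use ∅

Backward fixpoint:
  b0: in=∅ out={d,i}
  b1: in={d,i} out={d,i,k,p}
  b2: in={d,i,p} out={d,i,p}
  b3: in={d,i,p} out={d}
  b4: in={d,k} out={d,k}
  b5: in={d} out=∅
  b6: in={k} out=∅
  b7: in=∅ out=∅

Interfere edges:
  d — {f,i,k,p,x}
  f — {d,i,p}
  i — {d,f,k,p}
  k — {d,i,p,x}
  p — {d,f,i,k}
  x — {d,k}

Colouring:
  lower bound: {d,f,i,p} mutually conflict ⇒ χ ≥ 4
  assign d→r0 f→r2 i→r1 k→r2 p→r3 x→r1 — no edge inside a register ⇒ χ ≤ 4
  χ = 4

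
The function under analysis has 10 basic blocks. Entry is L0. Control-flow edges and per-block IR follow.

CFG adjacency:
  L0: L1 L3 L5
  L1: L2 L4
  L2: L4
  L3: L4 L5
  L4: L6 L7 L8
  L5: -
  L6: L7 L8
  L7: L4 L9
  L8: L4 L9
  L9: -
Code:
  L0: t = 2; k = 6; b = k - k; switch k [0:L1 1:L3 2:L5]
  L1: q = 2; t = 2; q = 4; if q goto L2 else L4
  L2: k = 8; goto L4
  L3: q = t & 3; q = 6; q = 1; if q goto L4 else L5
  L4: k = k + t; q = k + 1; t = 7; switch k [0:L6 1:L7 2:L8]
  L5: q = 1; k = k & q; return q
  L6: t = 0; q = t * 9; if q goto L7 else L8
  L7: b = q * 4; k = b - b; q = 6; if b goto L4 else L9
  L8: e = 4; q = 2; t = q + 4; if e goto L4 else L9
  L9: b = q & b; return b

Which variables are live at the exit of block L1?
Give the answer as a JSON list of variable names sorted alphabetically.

def/use:
  L0: def={b,k,t} ue=∅
  L1: def={q,t} ue=∅
  L2: def={k} ue=∅
  L3: def={q} ue={t}
  L4: def={k,q,t} ue={k,t}
  L5: def={k,q} ue={k}
  L6: def={q,t} ue=∅
  L7: def={b,k,q} ue={q}
  L8: def={e,q,t} ue=∅
  L9: def={b} ue={b,q}

Backward fixpoint:
  live L0: ∅→{b,k,t}
  live L1: {b,k}→{b,k,t}
  live L2: {b,t}→{b,k,t}
  live L3: {b,k,t}→{b,k,t}
  live L4: {b,k,t}→{b,k,q,t}
  live L5: {k}→∅
  live L6: {b,k}→{b,k,q,t}
  live L7: {q,t}→{b,k,q,t}
  live L8: {b,k}→{b,k,q,t}
  live L9: {b,q}→∅

live-out(L1) = ["b", "k", "t"]

Answer: ["b", "k", "t"]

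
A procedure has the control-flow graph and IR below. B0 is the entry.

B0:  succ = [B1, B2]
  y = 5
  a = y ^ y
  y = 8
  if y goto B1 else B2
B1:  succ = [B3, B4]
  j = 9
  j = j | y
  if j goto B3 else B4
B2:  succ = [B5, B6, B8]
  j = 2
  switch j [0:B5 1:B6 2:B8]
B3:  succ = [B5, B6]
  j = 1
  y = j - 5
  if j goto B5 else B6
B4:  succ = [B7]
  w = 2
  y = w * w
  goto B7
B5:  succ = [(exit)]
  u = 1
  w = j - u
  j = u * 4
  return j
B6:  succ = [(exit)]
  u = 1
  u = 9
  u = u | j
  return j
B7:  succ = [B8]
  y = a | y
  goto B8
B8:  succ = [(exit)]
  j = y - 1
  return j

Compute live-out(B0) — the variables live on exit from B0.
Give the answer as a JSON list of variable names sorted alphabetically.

def/use:
  B0: {a,y} / ∅
  B1: {j} / {y}
  B2: {j} / ∅
  B3: {j,y} / ∅
  B4: {w,y} / ∅
  B5: {j,u,w} / {j}
  B6: {u} / {j}
  B7: {y} / {a,y}
  B8: {j} / {y}

Live sets:
  B0 li=∅ lo={a,y}
  B1 li={a,y} lo={a}
  B2 li={y} lo={j,y}
  B3 li=∅ lo={j}
  B4 li={a} lo={a,y}
  B5 li={j} lo=∅
  B6 li={j} lo=∅
  B7 li={a,y} lo={y}
  B8 li={y} lo=∅

live-out(B0) = ["a", "y"]

Answer: ["a", "y"]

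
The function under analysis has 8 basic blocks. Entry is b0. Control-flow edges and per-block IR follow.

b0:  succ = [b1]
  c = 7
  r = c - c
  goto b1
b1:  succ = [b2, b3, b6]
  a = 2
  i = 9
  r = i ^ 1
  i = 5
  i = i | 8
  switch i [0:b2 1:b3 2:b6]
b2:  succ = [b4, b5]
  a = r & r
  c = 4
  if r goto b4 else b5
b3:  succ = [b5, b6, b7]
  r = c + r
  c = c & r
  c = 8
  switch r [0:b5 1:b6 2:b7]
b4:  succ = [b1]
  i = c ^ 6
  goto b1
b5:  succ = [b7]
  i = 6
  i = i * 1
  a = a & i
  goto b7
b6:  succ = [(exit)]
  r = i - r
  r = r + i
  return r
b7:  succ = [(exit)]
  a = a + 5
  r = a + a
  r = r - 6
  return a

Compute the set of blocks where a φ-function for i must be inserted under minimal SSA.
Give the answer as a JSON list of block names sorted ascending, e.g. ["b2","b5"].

Answer: ["b1", "b7"]

Working:
idom tree: b1←b0 b2←b1 b3←b1 b4←b2 b5←b1 b6←b1 b7←b1
Dom at joins:
  b1: preds {b0,b4}: {b0} ∩ {b0,b1,b2,b4} = {b0}; idom=b0
  b5: preds {b2,b3}: {b0,b1,b2} ∩ {b0,b1,b3} = {b0,b1}; idom=b1
  b6: preds {b1,b3}: {b0,b1} ∩ {b0,b1,b3} = {b0,b1}; idom=b1
  b7: preds {b3,b5}: {b0,b1,b3} ∩ {b0,b1,b5} = {b0,b1}; idom=b1

DF derivation:
  join b1 pred b0: · stop@b0
  join b1 pred b4: b4→b2→b1 stop@b0
  join b5 pred b2: b2 stop@b1
  join b5 pred b3: b3 stop@b1
  join b6 pred b1: · stop@b1
  join b6 pred b3: b3 stop@b1
  join b7 pred b3: b3 stop@b1
  join b7 pred b5: b5 stop@b1
  DF(b0)=∅
  DF(b1)={b1}
  DF(b2)={b1,b5}
  DF(b3)={b5,b6,b7}
  DF(b4)={b1}
  DF(b5)={b7}
  DF(b6)=∅
  DF(b7)=∅

φ for i: defs {b1,b4,b5}
  DF⁺ = {b1,b7}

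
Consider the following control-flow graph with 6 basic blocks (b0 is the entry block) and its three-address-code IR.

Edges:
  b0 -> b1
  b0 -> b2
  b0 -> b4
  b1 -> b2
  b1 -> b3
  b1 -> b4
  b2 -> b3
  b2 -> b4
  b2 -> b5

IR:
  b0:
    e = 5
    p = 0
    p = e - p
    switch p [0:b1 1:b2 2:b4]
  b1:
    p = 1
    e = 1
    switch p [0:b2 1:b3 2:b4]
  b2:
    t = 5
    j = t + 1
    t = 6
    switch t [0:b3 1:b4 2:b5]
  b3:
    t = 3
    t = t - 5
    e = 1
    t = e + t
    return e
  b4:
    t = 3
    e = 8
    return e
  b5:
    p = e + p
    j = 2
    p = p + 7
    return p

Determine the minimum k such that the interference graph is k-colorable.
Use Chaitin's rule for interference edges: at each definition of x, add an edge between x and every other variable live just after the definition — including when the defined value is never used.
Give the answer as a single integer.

Answer: 3

Analysis:
Per-block:
  b0 def {e,p} use ∅
  b1 def {e,p} use ∅
  b2 def {j,t} use ∅
  b3 def {e,t} use ∅
  b4 def {e,t} use ∅
  b5 def {j,p} use {e,p}

Backward fixpoint:
  b0 li=∅ lo={e,p}
  b1 li=∅ lo={e,p}
  b2 li={e,p} lo={e,p}
  b3 li=∅ lo=∅
  b4 li=∅ lo=∅
  b5 li={e,p} lo=∅

Conflict graph:
  e: {j,p,t}
  j: {e,p}
  p: {e,j,t}
  t: {e,p}

Registers:
  lower bound: {e,j,p} mutually conflict ⇒ χ ≥ 3
  assign e→c0 j→c2 p→c1 t→c2 — no edge inside a register ⇒ χ ≤ 3
  χ = 3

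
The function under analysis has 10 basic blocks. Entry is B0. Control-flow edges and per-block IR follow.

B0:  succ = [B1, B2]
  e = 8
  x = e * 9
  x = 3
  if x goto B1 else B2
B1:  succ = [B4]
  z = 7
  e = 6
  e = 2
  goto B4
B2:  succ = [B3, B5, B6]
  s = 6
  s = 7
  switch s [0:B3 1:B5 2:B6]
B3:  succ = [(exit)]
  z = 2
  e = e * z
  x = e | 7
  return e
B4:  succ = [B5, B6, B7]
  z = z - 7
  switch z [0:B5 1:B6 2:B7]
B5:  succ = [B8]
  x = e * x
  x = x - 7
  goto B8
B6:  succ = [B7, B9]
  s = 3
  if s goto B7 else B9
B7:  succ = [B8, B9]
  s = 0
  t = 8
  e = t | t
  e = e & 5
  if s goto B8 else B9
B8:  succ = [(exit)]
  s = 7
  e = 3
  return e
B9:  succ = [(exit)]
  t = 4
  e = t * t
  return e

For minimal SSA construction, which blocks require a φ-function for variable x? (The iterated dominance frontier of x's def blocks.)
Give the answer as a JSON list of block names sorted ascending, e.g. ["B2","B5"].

idom tree: B1←B0 B2←B0 B3←B2 B4←B1 B5←B0 B6←B0 B7←B0 B8←B0 B9←B0
Dom at joins:
  B5: preds {B2,B4}: {B0,B2} ∩ {B0,B1,B4} = {B0}; idom=B0
  B6: preds {B2,B4}: {B0,B2} ∩ {B0,B1,B4} = {B0}; idom=B0
  B7: preds {B4,B6}: {B0,B1,B4} ∩ {B0,B6} = {B0}; idom=B0
  B8: preds {B5,B7}: {B0,B5} ∩ {B0,B7} = {B0}; idom=B0
  B9: preds {B6,B7}: {B0,B6} ∩ {B0,B7} = {B0}; idom=B0

DF walk-up:
  join B5 pred B2: B2 stop@B0
  join B5 pred B4: B4→B1 stop@B0
  join B6 pred B2: B2 stop@B0
  join B6 pred B4: B4→B1 stop@B0
  join B7 pred B4: B4→B1 stop@B0
  join B7 pred B6: B6 stop@B0
  join B8 pred B5: B5 stop@B0
  join B8 pred B7: B7 stop@B0
  join B9 pred B6: B6 stop@B0
  join B9 pred B7: B7 stop@B0
  B0 → ∅
  B1 → {B5,B6,B7}
  B2 → {B5,B6}
  B3 → ∅
  B4 → {B5,B6,B7}
  B5 → {B8}
  B6 → {B7,B9}
  B7 → {B8,B9}
  B8 → ∅
  B9 → ∅

φ for x: defs {B0,B3,B5}
  DF⁺ = {B8}

Answer: ["B8"]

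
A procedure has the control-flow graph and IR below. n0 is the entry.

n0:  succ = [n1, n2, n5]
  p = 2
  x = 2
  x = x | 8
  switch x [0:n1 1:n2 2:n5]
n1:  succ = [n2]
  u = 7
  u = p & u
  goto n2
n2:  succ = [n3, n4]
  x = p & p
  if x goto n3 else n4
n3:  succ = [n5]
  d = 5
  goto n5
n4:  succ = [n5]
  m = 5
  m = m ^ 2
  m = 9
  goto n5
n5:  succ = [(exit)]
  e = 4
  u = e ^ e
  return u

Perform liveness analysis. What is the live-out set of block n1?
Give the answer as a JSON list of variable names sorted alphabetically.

Answer: ["p"]

Analysis:
def/use:
  n0: {p,x} / ∅
  n1: {u} / {p}
  n2: {x} / {p}
  n3: {d} / ∅
  n4: {m} / ∅
  n5: {e,u} / ∅

Live sets:
  n0: in=∅ out={p}
  n1: in={p} out={p}
  n2: in={p} out=∅
  n3: in=∅ out=∅
  n4: in=∅ out=∅
  n5: in=∅ out=∅

live-out(n1) = ["p"]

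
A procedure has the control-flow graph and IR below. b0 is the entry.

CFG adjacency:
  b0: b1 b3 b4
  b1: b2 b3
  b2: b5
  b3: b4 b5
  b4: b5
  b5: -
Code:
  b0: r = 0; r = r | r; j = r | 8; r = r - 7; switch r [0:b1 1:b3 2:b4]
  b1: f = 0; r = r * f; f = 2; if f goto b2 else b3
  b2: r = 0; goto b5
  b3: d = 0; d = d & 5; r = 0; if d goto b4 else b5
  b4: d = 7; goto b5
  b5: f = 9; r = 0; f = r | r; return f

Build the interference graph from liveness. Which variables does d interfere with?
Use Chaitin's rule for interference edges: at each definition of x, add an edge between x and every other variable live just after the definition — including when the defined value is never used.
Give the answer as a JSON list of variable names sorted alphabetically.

Answer: ["r"]

Analysis:
Block summaries:
  b0: {j,r} / ∅
  b1: {f,r} / {r}
  b2: {r} / ∅
  b3: {d,r} / ∅
  b4: {d} / ∅
  b5: {f,r} / ∅

Backward fixpoint:
  b0 li=∅ lo={r}
  b1 li={r} lo=∅
  b2 li=∅ lo=∅
  b3 li=∅ lo=∅
  b4 li=∅ lo=∅
  b5 li=∅ lo=∅

Interfere edges:
  d — {r}
  f — {r}
  j — {r}
  r — {d,f,j}

N(d) = ["r"]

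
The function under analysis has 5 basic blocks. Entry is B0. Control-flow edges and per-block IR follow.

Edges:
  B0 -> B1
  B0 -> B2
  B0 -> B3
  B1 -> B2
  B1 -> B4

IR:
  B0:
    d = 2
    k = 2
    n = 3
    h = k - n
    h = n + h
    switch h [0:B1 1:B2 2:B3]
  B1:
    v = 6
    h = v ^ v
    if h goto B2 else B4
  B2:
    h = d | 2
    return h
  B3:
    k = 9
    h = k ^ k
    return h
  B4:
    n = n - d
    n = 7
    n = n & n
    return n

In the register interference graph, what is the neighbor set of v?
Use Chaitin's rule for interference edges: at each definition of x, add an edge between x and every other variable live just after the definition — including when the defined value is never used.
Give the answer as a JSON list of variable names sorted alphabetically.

Block summaries:
  B0: def={d,h,k,n} ue=∅
  B1: def={h,v} ue=∅
  B2: def={h} ue={d}
  B3: def={h,k} ue=∅
  B4: def={n} ue={d,n}

Live sets:
  B0: in=∅ out={d,n}
  B1: in={d,n} out={d,n}
  B2: in={d} out=∅
  B3: in=∅ out=∅
  B4: in={d,n} out=∅

Interference:
  d↔{h,k,n,v}
  h↔{d,n}
  k↔{d,n}
  n↔{d,h,k,v}
  v↔{d,n}

N(v) = ["d", "n"]

Answer: ["d", "n"]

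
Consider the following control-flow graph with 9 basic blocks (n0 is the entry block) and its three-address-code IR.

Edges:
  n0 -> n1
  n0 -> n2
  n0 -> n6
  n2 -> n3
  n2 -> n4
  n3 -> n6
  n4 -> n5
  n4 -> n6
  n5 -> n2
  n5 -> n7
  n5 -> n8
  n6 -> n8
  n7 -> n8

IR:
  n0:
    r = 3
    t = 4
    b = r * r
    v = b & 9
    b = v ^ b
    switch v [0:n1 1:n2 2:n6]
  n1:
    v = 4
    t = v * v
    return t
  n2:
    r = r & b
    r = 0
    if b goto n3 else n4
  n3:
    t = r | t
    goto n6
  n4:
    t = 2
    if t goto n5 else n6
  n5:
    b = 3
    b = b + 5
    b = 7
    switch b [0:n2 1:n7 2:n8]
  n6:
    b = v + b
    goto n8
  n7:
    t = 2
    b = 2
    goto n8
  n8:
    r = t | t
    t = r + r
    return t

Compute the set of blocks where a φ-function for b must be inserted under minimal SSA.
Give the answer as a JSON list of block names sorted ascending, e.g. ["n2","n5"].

Answer: ["n2", "n6", "n8"]

Working:
idom tree: n1←n0 n2←n0 n3←n2 n4←n2 n5←n4 n6←n0 n7←n5 n8←n0
Join-block Dom:
  n2: preds {n0,n5}: {n0} ∩ {n0,n2,n4,n5} = {n0}; idom=n0
  n6: preds {n0,n3,n4}: {n0} ∩ {n0,n2,n3} ∩ {n0,n2,n4} = {n0}; idom=n0
  n8: preds {n5,n6,n7}: {n0,n2,n4,n5} ∩ {n0,n6} ∩ {n0,n2,n4,n5,n7} = {n0}; idom=n0

DF derivation:
  join n2 pred n0: · stop@n0
  join n2 pred n5: n5→n4→n2 stop@n0
  join n6 pred n0: · stop@n0
  join n6 pred n3: n3→n2 stop@n0
  join n6 pred n4: n4→n2 stop@n0
  join n8 pred n5: n5→n4→n2 stop@n0
  join n8 pred n6: n6 stop@n0
  join n8 pred n7: n7→n5→n4→n2 stop@n0
  DF(n0)=∅
  DF(n1)=∅
  DF(n2)={n2,n6,n8}
  DF(n3)={n6}
  DF(n4)={n2,n6,n8}
  DF(n5)={n2,n8}
  DF(n6)={n8}
  DF(n7)={n8}
  DF(n8)=∅

φ for b: defs {n0,n5,n6,n7}
  DF⁺ = {n2,n6,n8}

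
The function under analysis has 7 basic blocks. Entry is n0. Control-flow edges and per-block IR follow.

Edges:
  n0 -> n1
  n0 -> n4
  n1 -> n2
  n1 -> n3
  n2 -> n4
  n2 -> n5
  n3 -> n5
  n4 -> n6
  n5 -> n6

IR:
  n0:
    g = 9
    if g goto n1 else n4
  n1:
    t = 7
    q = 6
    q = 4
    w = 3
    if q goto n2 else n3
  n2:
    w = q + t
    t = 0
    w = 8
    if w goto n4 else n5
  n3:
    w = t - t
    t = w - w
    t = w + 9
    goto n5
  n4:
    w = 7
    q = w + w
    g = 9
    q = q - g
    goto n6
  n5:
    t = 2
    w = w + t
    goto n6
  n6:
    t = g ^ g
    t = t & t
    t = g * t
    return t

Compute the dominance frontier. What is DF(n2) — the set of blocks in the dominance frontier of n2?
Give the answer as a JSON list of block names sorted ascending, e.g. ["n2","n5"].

idom tree: n1←n0 n2←n1 n3←n1 n4←n0 n5←n1 n6←n0
Dom∩ at merges:
  n4: preds {n0,n2}: {n0} ∩ {n0,n1,n2} = {n0}; idom=n0
  n5: preds {n2,n3}: {n0,n1,n2} ∩ {n0,n1,n3} = {n0,n1}; idom=n1
  n6: preds {n4,n5}: {n0,n4} ∩ {n0,n1,n5} = {n0}; idom=n0

DF derivation:
  join n4 pred n0: · stop@n0
  join n4 pred n2: n2→n1 stop@n0
  join n5 pred n2: n2 stop@n1
  join n5 pred n3: n3 stop@n1
  join n6 pred n4: n4 stop@n0
  join n6 pred n5: n5→n1 stop@n0
  n0: DF=∅
  n1: DF={n4,n6}
  n2: DF={n4,n5}
  n3: DF={n5}
  n4: DF={n6}
  n5: DF={n6}
  n6: DF=∅

DF(n2) = ["n4", "n5"]

Answer: ["n4", "n5"]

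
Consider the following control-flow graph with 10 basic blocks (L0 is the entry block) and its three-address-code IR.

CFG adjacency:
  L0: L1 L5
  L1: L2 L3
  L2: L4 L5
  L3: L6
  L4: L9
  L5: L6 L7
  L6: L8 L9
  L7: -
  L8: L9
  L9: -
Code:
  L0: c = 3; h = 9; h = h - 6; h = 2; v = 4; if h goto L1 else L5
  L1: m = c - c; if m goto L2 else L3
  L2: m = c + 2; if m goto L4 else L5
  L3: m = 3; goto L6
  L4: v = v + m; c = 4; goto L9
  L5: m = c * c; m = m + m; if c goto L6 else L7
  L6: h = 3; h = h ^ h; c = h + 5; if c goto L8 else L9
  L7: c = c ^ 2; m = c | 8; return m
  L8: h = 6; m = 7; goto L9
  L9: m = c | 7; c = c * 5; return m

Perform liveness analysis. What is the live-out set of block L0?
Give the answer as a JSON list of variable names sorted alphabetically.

def/use:
  L0: {c,h,v} / ∅
  L1: {m} / {c}
  L2: {m} / {c}
  L3: {m} / ∅
  L4: {c,v} / {m,v}
  L5: {m} / {c}
  L6: {c,h} / ∅
  L7: {c,m} / {c}
  L8: {h,m} / ∅
  L9: {c,m} / {c}

Backward fixpoint:
  live L0: ∅→{c,v}
  live L1: {c,v}→{c,v}
  live L2: {c,v}→{c,m,v}
  live L3: ∅→∅
  live L4: {m,v}→{c}
  live L5: {c}→{c}
  live L6: ∅→{c}
  live L7: {c}→∅
  live L8: {c}→{c}
  live L9: {c}→∅

live-out(L0) = ["c", "v"]

Answer: ["c", "v"]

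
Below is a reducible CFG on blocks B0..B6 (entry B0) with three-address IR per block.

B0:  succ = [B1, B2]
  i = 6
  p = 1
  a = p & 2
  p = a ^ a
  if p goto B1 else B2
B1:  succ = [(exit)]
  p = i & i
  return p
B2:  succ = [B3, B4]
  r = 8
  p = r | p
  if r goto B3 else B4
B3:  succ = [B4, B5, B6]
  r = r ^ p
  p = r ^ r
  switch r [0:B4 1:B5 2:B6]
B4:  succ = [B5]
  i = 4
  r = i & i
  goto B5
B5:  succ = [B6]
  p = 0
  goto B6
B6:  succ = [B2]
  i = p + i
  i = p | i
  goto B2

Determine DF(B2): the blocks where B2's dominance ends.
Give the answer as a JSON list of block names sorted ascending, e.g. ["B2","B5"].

Answer: ["B2"]

Working:
idom tree: B1←B0 B2←B0 B3←B2 B4←B2 B5←B2 B6←B2
Join-block Dom:
  B2: preds {B0,B6}: {B0} ∩ {B0,B2,B6} = {B0}; idom=B0
  B4: preds {B2,B3}: {B0,B2} ∩ {B0,B2,B3} = {B0,B2}; idom=B2
  B5: preds {B3,B4}: {B0,B2,B3} ∩ {B0,B2,B4} = {B0,B2}; idom=B2
  B6: preds {B3,B5}: {B0,B2,B3} ∩ {B0,B2,B5} = {B0,B2}; idom=B2

DF derivation:
  B2←B0: walk · to B0
  B2←B6: walk B6→B2 to B0
  B4←B2: walk · to B2
  B4←B3: walk B3 to B2
  B5←B3: walk B3 to B2
  B5←B4: walk B4 to B2
  B6←B3: walk B3 to B2
  B6←B5: walk B5 to B2
  B0: DF=∅
  B1: DF=∅
  B2: DF={B2}
  B3: DF={B4,B5,B6}
  B4: DF={B5}
  B5: DF={B6}
  B6: DF={B2}

DF(B2) = ["B2"]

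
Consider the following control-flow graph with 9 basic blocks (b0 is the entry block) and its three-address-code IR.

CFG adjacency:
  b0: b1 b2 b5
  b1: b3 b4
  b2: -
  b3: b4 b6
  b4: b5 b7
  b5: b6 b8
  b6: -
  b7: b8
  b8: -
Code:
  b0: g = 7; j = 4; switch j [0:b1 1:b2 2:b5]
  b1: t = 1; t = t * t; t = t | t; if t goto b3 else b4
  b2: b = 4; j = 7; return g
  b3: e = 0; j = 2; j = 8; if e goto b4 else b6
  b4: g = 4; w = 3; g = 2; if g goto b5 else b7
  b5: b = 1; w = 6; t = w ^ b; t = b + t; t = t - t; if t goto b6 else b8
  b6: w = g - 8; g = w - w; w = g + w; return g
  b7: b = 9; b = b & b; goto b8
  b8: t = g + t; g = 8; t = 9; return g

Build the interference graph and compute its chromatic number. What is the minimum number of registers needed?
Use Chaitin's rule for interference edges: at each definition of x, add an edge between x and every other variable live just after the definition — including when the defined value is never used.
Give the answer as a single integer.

Answer: 4

Working:
def/use:
  b0 def {g,j} use ∅
  b1 def {t} use ∅
  b2 def {b,j} use {g}
  b3 def {e,j} use ∅
  b4 def {g,w} use ∅
  b5 def {b,t,w} use ∅
  b6 def {g,w} use {g}
  b7 def {b} use ∅
  b8 def {g,t} use {g,t}

Liveness:
  b0 li=∅ lo={g}
  b1 li={g} lo={g,t}
  b2 li={g} lo=∅
  b3 li={g,t} lo={g,t}
  b4 li={t} lo={g,t}
  b5 li={g} lo={g,t}
  b6 li={g} lo=∅
  b7 li={g,t} lo={g,t}
  b8 li={g,t} lo=∅

Interfere edges:
  b — {g,t,w}
  e — {g,j,t}
  g — {b,e,j,t,w}
  j — {e,g,t}
  t — {b,e,g,j,w}
  w — {b,g,t}

Registers:
  clique {b,g,t,w} ⇒ need ≥ 4
  4-colouring: r0={g}  r1={t}  r2={b,e}  r3={j,w}
  χ = 4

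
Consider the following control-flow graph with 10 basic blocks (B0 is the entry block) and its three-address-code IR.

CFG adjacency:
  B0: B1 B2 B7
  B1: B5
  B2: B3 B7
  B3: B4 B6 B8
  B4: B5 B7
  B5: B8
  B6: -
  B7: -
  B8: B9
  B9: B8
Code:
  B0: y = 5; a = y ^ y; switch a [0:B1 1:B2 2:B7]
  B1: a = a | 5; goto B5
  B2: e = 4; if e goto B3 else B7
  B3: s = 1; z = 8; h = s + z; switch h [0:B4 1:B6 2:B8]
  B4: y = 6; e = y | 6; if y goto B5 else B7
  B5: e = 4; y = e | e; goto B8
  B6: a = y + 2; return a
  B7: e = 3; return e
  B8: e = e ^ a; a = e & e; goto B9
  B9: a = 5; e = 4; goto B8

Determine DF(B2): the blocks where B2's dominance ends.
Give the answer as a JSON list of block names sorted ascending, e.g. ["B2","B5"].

idom tree: B1←B0 B2←B0 B3←B2 B4←B3 B5←B0 B6←B3 B7←B0 B8←B0 B9←B8
Dom∩ at merges:
  B5: preds {B1,B4}: {B0,B1} ∩ {B0,B2,B3,B4} = {B0}; idom=B0
  B7: preds {B0,B2,B4}: {B0} ∩ {B0,B2} ∩ {B0,B2,B3,B4} = {B0}; idom=B0
  B8: preds {B3,B5,B9}: {B0,B2,B3} ∩ {B0,B5} ∩ {B0,B8,B9} = {B0}; idom=B0

DF walk-up:
  B5←B1: walk B1 to B0
  B5←B4: walk B4→B3→B2 to B0
  B7←B0: walk · to B0
  B7←B2: walk B2 to B0
  B7←B4: walk B4→B3→B2 to B0
  B8←B3: walk B3→B2 to B0
  B8←B5: walk B5 to B0
  B8←B9: walk B9→B8 to B0
  B0: DF=∅
  B1: DF={B5}
  B2: DF={B5,B7,B8}
  B3: DF={B5,B7,B8}
  B4: DF={B5,B7}
  B5: DF={B8}
  B6: DF=∅
  B7: DF=∅
  B8: DF={B8}
  B9: DF={B8}

DF(B2) = ["B5", "B7", "B8"]

Answer: ["B5", "B7", "B8"]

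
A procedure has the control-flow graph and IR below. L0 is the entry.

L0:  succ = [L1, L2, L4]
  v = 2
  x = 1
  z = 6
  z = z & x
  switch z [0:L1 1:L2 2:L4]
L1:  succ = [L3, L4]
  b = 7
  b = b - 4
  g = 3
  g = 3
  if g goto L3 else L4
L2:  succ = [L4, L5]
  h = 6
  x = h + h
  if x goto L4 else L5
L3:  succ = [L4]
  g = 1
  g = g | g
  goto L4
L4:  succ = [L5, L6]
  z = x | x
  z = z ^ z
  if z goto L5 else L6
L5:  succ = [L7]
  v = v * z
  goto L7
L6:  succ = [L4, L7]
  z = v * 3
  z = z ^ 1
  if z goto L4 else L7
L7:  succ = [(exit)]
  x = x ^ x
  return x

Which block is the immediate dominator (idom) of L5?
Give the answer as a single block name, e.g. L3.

Answer: L0

Derivation:
idom tree: L1←L0 L2←L0 L3←L1 L4←L0 L5←L0 L6←L4 L7←L0
Dom at joins:
  L4: preds {L0,L1,L2,L3,L6}: {L0} ∩ {L0,L1} ∩ {L0,L2} ∩ {L0,L1,L3} ∩ {L0,L4,L6} = {L0}; idom=L0
  L5: preds {L2,L4}: {L0,L2} ∩ {L0,L4} = {L0}; idom=L0
  L7: preds {L5,L6}: {L0,L5} ∩ {L0,L4,L6} = {L0}; idom=L0

idom(L5) = L0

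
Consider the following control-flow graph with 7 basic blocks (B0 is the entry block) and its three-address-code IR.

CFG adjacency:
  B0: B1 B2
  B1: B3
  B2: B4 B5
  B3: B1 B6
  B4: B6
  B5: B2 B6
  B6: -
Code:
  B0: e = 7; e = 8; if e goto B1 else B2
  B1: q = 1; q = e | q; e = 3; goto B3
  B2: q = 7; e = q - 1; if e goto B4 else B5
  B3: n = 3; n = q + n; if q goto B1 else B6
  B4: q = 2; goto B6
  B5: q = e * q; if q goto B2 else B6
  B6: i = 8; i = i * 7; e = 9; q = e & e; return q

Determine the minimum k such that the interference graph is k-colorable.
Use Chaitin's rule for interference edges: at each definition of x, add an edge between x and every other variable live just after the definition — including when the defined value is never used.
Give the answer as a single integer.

Answer: 3

Analysis:
def/use:
  B0: {e} / ∅
  B1: {e,q} / {e}
  B2: {e,q} / ∅
  B3: {n} / {q}
  B4: {q} / ∅
  B5: {q} / {e,q}
  B6: {e,i,q} / ∅

Live sets:
  B0: in=∅ out={e}
  B1: in={e} out={e,q}
  B2: in=∅ out={e,q}
  B3: in={e,q} out={e}
  B4: in=∅ out=∅
  B5: in={e,q} out=∅
  B6: in=∅ out=∅

Interference:
  e — {n,q}
  i — ∅
  n — {e,q}
  q — {e,n}

Chromatic number:
  {e,n,q} pairwise interfere (3-clique) ⇒ χ ≥ 3
  3-colouring: R0={e,i}  R1={n}  R2={q}
  χ = 3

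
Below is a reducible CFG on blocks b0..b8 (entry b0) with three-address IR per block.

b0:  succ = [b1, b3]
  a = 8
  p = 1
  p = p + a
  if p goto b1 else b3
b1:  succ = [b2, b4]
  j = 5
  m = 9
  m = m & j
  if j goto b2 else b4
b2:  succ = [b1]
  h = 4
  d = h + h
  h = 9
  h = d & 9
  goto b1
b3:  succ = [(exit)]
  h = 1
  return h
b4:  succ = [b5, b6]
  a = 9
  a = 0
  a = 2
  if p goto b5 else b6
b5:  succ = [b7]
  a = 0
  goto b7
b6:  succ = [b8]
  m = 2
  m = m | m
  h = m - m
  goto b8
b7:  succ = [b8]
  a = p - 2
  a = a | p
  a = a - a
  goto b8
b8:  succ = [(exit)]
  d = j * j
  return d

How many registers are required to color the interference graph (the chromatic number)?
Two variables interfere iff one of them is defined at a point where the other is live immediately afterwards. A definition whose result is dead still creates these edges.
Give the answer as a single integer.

Answer: 3

Working:
Per-block:
  b0: {a,p} / ∅
  b1: {j,m} / ∅
  b2: {d,h} / ∅
  b3: {h} / ∅
  b4: {a} / {p}
  b5: {a} / ∅
  b6: {h,m} / ∅
  b7: {a} / {p}
  b8: {d} / {j}

Live sets:
  live b0: ∅→{p}
  live b1: {p}→{j,p}
  live b2: {p}→{p}
  live b3: ∅→∅
  live b4: {j,p}→{j,p}
  live b5: {j,p}→{j,p}
  live b6: {j}→{j}
  live b7: {j,p}→{j}
  live b8: {j}→∅

Interfere edges:
  a: {j,p}
  d: {h,p}
  h: {d,j,p}
  j: {a,h,m,p}
  m: {j,p}
  p: {a,d,h,j,m}

Chromatic number:
  lower bound: {a,j,p} mutually conflict ⇒ χ ≥ 3
  assign a→r2 d→r1 h→r2 j→r1 m→r2 p→r0 — no edge inside a register ⇒ χ ≤ 3
  χ = 3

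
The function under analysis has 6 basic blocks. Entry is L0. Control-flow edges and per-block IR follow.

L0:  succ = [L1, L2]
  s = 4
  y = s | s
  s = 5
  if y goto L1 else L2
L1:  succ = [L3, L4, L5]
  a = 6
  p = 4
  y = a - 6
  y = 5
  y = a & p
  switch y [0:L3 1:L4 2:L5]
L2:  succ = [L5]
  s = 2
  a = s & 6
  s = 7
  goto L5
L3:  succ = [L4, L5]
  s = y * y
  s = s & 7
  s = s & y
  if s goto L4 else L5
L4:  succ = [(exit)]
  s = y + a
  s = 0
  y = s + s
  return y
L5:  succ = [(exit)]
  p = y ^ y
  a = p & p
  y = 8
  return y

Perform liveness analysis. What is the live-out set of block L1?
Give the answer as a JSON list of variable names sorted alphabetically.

Per-block:
  L0 def {s,y} use ∅
  L1 def {a,p,y} use ∅
  L2 def {a,s} use ∅
  L3 def {s} use {y}
  L4 def {s,y} use {a,y}
  L5 def {a,p,y} use {y}

Live sets:
  L0: in=∅ out={y}
  L1: in=∅ out={a,y}
  L2: in={y} out={y}
  L3: in={a,y} out={a,y}
  L4: in={a,y} out=∅
  L5: in={y} out=∅

live-out(L1) = ["a", "y"]

Answer: ["a", "y"]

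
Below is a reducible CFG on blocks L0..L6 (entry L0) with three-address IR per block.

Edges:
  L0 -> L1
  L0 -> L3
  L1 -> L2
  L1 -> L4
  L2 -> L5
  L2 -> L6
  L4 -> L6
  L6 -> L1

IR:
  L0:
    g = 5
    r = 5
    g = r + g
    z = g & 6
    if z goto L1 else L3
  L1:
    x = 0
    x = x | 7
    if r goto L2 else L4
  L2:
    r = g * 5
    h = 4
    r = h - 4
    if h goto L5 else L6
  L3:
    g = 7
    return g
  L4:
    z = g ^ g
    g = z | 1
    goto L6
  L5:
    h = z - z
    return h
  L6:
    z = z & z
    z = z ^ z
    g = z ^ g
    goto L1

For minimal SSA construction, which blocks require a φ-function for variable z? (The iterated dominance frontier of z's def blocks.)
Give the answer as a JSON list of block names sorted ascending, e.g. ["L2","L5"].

idom tree: L1←L0 L2←L1 L3←L0 L4←L1 L5←L2 L6←L1
Dom at joins:
  L1: preds {L0,L6}: {L0} ∩ {L0,L1,L6} = {L0}; idom=L0
  L6: preds {L2,L4}: {L0,L1,L2} ∩ {L0,L1,L4} = {L0,L1}; idom=L1

Frontier:
  join L1 pred L0: · stop@L0
  join L1 pred L6: L6→L1 stop@L0
  join L6 pred L2: L2 stop@L1
  join L6 pred L4: L4 stop@L1
  L0 → ∅
  L1 → {L1}
  L2 → {L6}
  L3 → ∅
  L4 → {L6}
  L5 → ∅
  L6 → {L1}

φ for z: defs {L0,L4,L6}
  DF⁺ = {L1,L6}

Answer: ["L1", "L6"]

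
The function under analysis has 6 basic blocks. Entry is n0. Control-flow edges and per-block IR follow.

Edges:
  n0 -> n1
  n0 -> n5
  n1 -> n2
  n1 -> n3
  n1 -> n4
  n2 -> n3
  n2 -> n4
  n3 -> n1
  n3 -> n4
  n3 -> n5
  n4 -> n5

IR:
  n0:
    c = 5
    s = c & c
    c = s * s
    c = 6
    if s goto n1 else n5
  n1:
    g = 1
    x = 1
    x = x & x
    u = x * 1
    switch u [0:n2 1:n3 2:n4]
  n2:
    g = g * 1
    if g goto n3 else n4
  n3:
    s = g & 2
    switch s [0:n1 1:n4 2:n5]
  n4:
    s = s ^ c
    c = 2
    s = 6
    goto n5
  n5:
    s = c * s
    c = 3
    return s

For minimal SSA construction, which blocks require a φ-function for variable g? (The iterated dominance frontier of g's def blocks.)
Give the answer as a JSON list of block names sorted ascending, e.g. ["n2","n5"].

idom tree: n1←n0 n2←n1 n3←n1 n4←n1 n5←n0
Join-block Dom:
  n1: preds {n0,n3}: {n0} ∩ {n0,n1,n3} = {n0}; idom=n0
  n3: preds {n1,n2}: {n0,n1} ∩ {n0,n1,n2} = {n0,n1}; idom=n1
  n4: preds {n1,n2,n3}: {n0,n1} ∩ {n0,n1,n2} ∩ {n0,n1,n3} = {n0,n1}; idom=n1
  n5: preds {n0,n3,n4}: {n0} ∩ {n0,n1,n3} ∩ {n0,n1,n4} = {n0}; idom=n0

Frontier:
  join n1 pred n0: · stop@n0
  join n1 pred n3: n3→n1 stop@n0
  join n3 pred n1: · stop@n1
  join n3 pred n2: n2 stop@n1
  join n4 pred n1: · stop@n1
  join n4 pred n2: n2 stop@n1
  join n4 pred n3: n3 stop@n1
  join n5 pred n0: · stop@n0
  join n5 pred n3: n3→n1 stop@n0
  join n5 pred n4: n4→n1 stop@n0
  DF(n0)=∅
  DF(n1)={n1,n5}
  DF(n2)={n3,n4}
  DF(n3)={n1,n4,n5}
  DF(n4)={n5}
  DF(n5)=∅

φ for g: defs {n1,n2}
  DF⁺ = {n1,n3,n4,n5}

Answer: ["n1", "n3", "n4", "n5"]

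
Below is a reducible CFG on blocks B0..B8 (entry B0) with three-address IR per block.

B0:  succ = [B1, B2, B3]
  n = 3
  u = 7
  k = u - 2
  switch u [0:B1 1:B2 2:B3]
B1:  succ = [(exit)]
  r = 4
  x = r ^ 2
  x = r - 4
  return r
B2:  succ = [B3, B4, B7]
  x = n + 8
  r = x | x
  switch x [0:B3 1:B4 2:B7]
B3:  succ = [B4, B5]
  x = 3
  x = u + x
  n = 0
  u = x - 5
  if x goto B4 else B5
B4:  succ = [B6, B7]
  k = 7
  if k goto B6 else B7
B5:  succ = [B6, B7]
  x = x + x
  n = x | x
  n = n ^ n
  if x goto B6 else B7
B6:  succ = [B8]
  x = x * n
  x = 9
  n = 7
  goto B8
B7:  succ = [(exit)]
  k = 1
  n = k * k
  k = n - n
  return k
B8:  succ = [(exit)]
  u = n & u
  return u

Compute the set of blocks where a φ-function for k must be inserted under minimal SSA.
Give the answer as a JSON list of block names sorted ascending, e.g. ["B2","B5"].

Answer: ["B6", "B7"]

Working:
idom tree: B1←B0 B2←B0 B3←B0 B4←B0 B5←B3 B6←B0 B7←B0 B8←B6
Dom at joins:
  B3: preds {B0,B2}: {B0} ∩ {B0,B2} = {B0}; idom=B0
  B4: preds {B2,B3}: {B0,B2} ∩ {B0,B3} = {B0}; idom=B0
  B6: preds {B4,B5}: {B0,B4} ∩ {B0,B3,B5} = {B0}; idom=B0
  B7: preds {B2,B4,B5}: {B0,B2} ∩ {B0,B4} ∩ {B0,B3,B5} = {B0}; idom=B0

DF derivation:
  B3←B0: walk · to B0
  B3←B2: walk B2 to B0
  B4←B2: walk B2 to B0
  B4←B3: walk B3 to B0
  B6←B4: walk B4 to B0
  B6←B5: walk B5→B3 to B0
  B7←B2: walk B2 to B0
  B7←B4: walk B4 to B0
  B7←B5: walk B5→B3 to B0
  DF(B0)=∅
  DF(B1)=∅
  DF(B2)={B3,B4,B7}
  DF(B3)={B4,B6,B7}
  DF(B4)={B6,B7}
  DF(B5)={B6,B7}
  DF(B6)=∅
  DF(B7)=∅
  DF(B8)=∅

φ for k: defs {B0,B4,B7}
  DF⁺ = {B6,B7}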